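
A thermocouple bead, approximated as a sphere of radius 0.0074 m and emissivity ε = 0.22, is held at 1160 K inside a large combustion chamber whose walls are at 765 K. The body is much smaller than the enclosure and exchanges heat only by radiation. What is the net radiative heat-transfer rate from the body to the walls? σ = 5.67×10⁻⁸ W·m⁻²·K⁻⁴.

P_net ≈ 12.6 W

For a small grey body in a large enclosure: P_net = εσA(T_body⁴ − T_wall⁴).
A = 4πr² = 6.881×10⁻⁴ m²; T_body⁴ − T_wall⁴ = 1.811×10¹² − 3.425×10¹¹ = 1.468×10¹² K⁴.
|P_net| = 0.22·5.67×10⁻⁸·6.881×10⁻⁴·1.468×10¹².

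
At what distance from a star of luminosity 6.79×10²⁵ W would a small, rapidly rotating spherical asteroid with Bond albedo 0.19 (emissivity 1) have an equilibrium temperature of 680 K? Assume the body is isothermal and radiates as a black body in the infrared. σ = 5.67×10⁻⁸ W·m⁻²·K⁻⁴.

For an isothermal black-emitting sphere, (1−a)S·πr² = σ·4πr²·T⁴ ⇒ S = 4σT⁴/(1−a).
S = 4·5.67×10⁻⁸·(680)⁴/0.810 = 59870 W/m².
Flux falls as S = L/(4πd²), so d = √(L/(4πS)) = √(6.79×10²⁵/(4π·59870)).

d ≈ 9.50×10⁹ m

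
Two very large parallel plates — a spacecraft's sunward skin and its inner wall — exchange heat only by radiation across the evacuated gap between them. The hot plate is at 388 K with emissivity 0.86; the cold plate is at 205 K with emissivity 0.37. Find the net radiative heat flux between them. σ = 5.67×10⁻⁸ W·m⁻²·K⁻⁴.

For two infinite grey parallel plates, q = σ(T₁⁴ − T₂⁴)/(1/ε₁ + 1/ε₂ − 1).
T₁⁴ − T₂⁴ = 2.266×10¹⁰ − 1.766×10⁹ = 2.090×10¹⁰ K⁴.
1/ε₁ + 1/ε₂ − 1 = 1.163 + 2.703 − 1 = 2.865.
q = 5.67×10⁻⁸ × 2.090×10¹⁰ / 2.865.

q ≈ 414 W/m²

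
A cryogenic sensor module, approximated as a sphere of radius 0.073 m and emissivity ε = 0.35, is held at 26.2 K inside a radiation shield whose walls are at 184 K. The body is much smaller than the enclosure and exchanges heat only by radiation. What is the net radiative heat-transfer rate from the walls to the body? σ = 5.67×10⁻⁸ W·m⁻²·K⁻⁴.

For a small grey body in a large enclosure: P_net = εσA(T_body⁴ − T_wall⁴).
A = 4πr² = 0.06697 m²; T_body⁴ − T_wall⁴ = 4.712×10⁵ − 1.146×10⁹ = -1.146×10⁹ K⁴.
|P_net| = 0.35·5.67×10⁻⁸·0.06697·1.146×10⁹.

P_net ≈ 1.52 W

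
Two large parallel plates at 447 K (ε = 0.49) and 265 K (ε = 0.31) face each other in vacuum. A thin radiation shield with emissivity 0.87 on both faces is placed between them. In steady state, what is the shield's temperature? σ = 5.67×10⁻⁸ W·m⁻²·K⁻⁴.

In steady state the net flux on the hot side equals that on the cold side.
σ(T₁⁴−T_s⁴)/D₁ = σ(T_s⁴−T₂⁴)/D₂, with D₁ = 1/ε₁+1/ε_s−1 = 2.190, D₂ = 1/ε_s+1/ε₂−1 = 3.375.
Solve for T_s⁴: T_s⁴ = (D₂·T₁⁴ + D₁·T₂⁴)/(D₁+D₂) = 2.615×10¹⁰ K⁴.

T_s ≈ 402 K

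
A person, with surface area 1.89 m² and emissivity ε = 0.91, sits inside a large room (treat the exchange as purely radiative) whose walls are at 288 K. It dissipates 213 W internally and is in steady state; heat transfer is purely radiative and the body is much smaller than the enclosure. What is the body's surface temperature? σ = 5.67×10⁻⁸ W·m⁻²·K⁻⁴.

T ≈ 309 K

For a small grey body in a large enclosure, net radiated power = εσA(T⁴ − T_w⁴).
Steady state: P = εσA(T⁴ − T_w⁴) with A = 1.89 m².
T⁴ = P/(εσA) + T_w⁴ = 213/(0.91·5.67×10⁻⁸·1.890) + (288)⁴
    = 2.184×10⁹ + 6.880×10⁹ = 9.064×10⁹ K⁴.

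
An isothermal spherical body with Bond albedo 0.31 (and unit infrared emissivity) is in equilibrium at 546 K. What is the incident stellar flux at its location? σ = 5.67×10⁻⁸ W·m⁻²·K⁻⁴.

S ≈ 29200 W/m²

(1−a)S·πr² = σ·4πr²·T⁴ ⇒ S = 4σT⁴/(1−a).
S = 4·5.67×10⁻⁸·8.887×10¹⁰/0.690.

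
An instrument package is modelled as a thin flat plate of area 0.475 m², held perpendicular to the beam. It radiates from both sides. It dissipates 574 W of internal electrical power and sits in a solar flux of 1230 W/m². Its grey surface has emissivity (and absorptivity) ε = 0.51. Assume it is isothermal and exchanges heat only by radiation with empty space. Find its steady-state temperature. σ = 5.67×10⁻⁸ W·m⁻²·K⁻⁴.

T ≈ 422 K

At steady state, absorbed solar power + internal power = radiated power.
Absorbed: α·S·A_cross = 0.51·1230·0.4750 = 298.0 W (cross-section A).
Total input = 298.0 + 574 = 872.0 W.
Radiated: εσ·A_surf·T⁴ with A_surf = 2A = 0.9500 m².
T⁴ = 872.0/(0.51·5.67×10⁻⁸·0.9500) = 3.174×10¹⁰ K⁴.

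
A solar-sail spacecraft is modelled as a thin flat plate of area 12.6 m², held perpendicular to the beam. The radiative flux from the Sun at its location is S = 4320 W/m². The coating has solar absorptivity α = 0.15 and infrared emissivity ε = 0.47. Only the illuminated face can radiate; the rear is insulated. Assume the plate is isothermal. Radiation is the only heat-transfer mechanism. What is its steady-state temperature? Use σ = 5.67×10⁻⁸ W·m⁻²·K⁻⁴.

At equilibrium, absorbed power = emitted power.
Absorbing cross-section = A = 12.60 m²; emitting surface = A = 12.60 m² (ratio 1).
αS·A_cross = εσ·A_surf·T⁴  ⇒  T⁴ = αS/(ε·1σ).
T⁴ = 0.150·4320/(0.47·1·5.67×10⁻⁸) = 2.432×10¹⁰ K⁴.
T = (2.432×10¹⁰)^(1/4).

T ≈ 395 K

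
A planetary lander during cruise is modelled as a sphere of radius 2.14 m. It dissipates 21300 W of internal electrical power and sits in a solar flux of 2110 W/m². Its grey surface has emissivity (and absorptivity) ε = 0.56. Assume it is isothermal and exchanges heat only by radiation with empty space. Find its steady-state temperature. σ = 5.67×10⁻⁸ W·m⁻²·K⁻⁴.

At steady state, absorbed solar power + internal power = radiated power.
Absorbed: α·S·A_cross = 0.56·2110·14.39 = 17000 W (cross-section πr²).
Total input = 17000 + 21300 = 38300 W.
Radiated: εσ·A_surf·T⁴ with A_surf = 4πr² = 57.55 m².
T⁴ = 38300/(0.56·5.67×10⁻⁸·57.55) = 2.096×10¹⁰ K⁴.

T ≈ 380 K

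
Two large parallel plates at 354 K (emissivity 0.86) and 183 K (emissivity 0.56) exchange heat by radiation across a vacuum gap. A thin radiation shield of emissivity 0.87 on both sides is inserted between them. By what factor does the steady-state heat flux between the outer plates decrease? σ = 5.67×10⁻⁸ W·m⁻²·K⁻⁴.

Without shield: q₀ = σΔ(T⁴)/(1/ε₁+1/ε₂−1) with denominator 1.949.
With shield the two gaps are in series; the resistances add: (1/ε₁+1/ε_s−1)+(1/ε_s+1/ε₂−1) = 1.312+1.935 = 3.247.
Heat-flux ratio q₀/q = 3.247/1.949.

factor ≈ 1.67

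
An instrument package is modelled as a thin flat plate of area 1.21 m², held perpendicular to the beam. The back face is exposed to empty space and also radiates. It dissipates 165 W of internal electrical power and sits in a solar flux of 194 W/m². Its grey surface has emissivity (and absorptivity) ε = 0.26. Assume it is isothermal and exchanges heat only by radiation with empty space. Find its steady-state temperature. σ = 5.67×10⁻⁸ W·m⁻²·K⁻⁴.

At steady state, absorbed solar power + internal power = radiated power.
Absorbed: α·S·A_cross = 0.26·194·1.210 = 61.03 W (cross-section A).
Total input = 61.03 + 165 = 226.0 W.
Radiated: εσ·A_surf·T⁴ with A_surf = 2A = 2.420 m².
T⁴ = 226.0/(0.26·5.67×10⁻⁸·2.420) = 6.336×10⁹ K⁴.

T ≈ 282 K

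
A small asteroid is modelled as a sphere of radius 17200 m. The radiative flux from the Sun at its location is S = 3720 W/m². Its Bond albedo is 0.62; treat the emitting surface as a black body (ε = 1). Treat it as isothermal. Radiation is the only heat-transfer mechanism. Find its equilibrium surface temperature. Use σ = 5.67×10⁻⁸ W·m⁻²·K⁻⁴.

At equilibrium, absorbed power = emitted power.
Absorbing cross-section = πr² = 9.294×10⁸ m²; emitting surface = 4πr² = 3.718×10⁹ m² (ratio 4).
(1−a)S·A_cross = εσ·A_surf·T⁴  ⇒  T⁴ = (1−a)S/(4σ).
T⁴ = 0.380·3720/(4·5.67×10⁻⁸) = 6.233×10⁹ K⁴.
T = (6.233×10⁹)^(1/4).

T ≈ 281 K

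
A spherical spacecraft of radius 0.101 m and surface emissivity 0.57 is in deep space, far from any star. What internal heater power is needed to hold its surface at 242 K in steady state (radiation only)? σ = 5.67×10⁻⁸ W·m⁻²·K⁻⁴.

P ≈ 14.2 W

P = εσ·4πr²·T⁴.
4πr² = 0.1282 m²; T⁴ = 3.430×10⁹ K⁴.
P = 0.57·5.67×10⁻⁸·0.1282·3.430×10⁹.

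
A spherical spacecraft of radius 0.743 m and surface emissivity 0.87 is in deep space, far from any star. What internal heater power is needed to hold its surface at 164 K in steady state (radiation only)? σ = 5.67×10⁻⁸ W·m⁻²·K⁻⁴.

P = εσ·4πr²·T⁴.
4πr² = 6.937 m²; T⁴ = 7.234×10⁸ K⁴.
P = 0.87·5.67×10⁻⁸·6.937·7.234×10⁸.

P ≈ 248 W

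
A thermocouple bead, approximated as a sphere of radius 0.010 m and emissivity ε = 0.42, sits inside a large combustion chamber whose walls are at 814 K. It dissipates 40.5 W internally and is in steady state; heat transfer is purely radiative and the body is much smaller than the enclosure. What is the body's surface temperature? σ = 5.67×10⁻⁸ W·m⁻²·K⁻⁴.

T ≈ 1160 K

For a small grey body in a large enclosure, net radiated power = εσA(T⁴ − T_w⁴).
Steady state: P = εσA(T⁴ − T_w⁴) with A = 4πr² = 0.001257 m².
T⁴ = P/(εσA) + T_w⁴ = 40.5/(0.42·5.67×10⁻⁸·0.001257) + (814)⁴
    = 1.353×10¹² + 4.390×10¹¹ = 1.792×10¹² K⁴.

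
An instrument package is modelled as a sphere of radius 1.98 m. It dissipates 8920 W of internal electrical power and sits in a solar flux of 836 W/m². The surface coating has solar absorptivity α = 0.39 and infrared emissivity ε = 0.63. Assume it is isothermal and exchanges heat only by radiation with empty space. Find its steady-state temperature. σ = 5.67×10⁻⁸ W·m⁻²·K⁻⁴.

At steady state, absorbed solar power + internal power = radiated power.
Absorbed: α·S·A_cross = 0.39·836·12.32 = 4016 W (cross-section πr²).
Total input = 4016 + 8920 = 12940 W.
Radiated: εσ·A_surf·T⁴ with A_surf = 4πr² = 49.27 m².
T⁴ = 12940/(0.63·5.67×10⁻⁸·49.27) = 7.351×10⁹ K⁴.

T ≈ 293 K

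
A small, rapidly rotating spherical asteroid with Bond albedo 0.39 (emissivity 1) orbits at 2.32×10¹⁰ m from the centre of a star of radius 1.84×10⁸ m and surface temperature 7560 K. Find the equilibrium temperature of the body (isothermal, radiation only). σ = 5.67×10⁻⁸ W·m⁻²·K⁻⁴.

T ≈ 421 K

The star's surface emits σT_*⁴; at distance d the flux is S = σT_*⁴(R_*/d)².
S = 5.67×10⁻⁸·(7560)⁴·(1.84×10⁸/2.32×10¹⁰)² = 11650 W/m².
For an isothermal sphere T⁴ = (1−a)S/(4σ) = 3.133×10¹⁰ K⁴.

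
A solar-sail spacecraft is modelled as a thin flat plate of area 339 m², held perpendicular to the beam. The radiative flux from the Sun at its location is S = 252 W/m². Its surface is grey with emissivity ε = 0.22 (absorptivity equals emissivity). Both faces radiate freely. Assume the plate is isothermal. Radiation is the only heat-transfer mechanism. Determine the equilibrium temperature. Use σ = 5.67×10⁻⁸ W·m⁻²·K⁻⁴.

T ≈ 217 K

At equilibrium, absorbed power = emitted power.
Absorbing cross-section = A = 339.0 m²; emitting surface = 2A = 678.0 m² (ratio 2).
εS·A_cross = εσ·A_surf·T⁴  ⇒  T⁴ = S/(2σ)   (ε cancels).
T⁴ = 252/(2·5.67×10⁻⁸) = 2.222×10⁹ K⁴.
T = (2.222×10⁹)^(1/4).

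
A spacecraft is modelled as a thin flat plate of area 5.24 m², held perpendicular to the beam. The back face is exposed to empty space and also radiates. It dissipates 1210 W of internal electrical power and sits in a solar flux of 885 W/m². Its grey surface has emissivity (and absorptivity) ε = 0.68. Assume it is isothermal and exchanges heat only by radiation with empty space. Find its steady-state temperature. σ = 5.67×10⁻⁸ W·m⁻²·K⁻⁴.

T ≈ 322 K

At steady state, absorbed solar power + internal power = radiated power.
Absorbed: α·S·A_cross = 0.68·885·5.240 = 3153 W (cross-section A).
Total input = 3153 + 1210 = 4363 W.
Radiated: εσ·A_surf·T⁴ with A_surf = 2A = 10.48 m².
T⁴ = 4363/(0.68·5.67×10⁻⁸·10.48) = 1.080×10¹⁰ K⁴.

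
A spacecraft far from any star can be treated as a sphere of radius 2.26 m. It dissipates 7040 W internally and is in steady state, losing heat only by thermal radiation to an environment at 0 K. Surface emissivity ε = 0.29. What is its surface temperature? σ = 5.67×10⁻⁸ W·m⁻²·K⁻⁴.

T ≈ 286 K

Steady state: internal power = radiated power, P = εσA T⁴.
Radiating area A = 4πr² = 64.18 m².
T⁴ = P/(εσA) = 7040/(0.29·5.67×10⁻⁸·64.18) = 6.671×10⁹ K⁴.
T = (6.671×10⁹)^(1/4).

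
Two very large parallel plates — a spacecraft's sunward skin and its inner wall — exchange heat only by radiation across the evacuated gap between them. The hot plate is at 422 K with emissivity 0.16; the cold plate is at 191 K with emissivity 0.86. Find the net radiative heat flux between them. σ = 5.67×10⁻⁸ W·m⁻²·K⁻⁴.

q ≈ 269 W/m²

For two infinite grey parallel plates, q = σ(T₁⁴ − T₂⁴)/(1/ε₁ + 1/ε₂ − 1).
T₁⁴ − T₂⁴ = 3.171×10¹⁰ − 1.331×10⁹ = 3.038×10¹⁰ K⁴.
1/ε₁ + 1/ε₂ − 1 = 6.250 + 1.163 − 1 = 6.413.
q = 5.67×10⁻⁸ × 3.038×10¹⁰ / 6.413.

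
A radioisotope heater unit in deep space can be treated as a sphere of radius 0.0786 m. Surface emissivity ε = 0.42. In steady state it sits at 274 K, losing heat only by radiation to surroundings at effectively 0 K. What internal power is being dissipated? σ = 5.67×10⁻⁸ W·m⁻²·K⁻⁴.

P ≈ 10.4 W

Steady state: P = εσA T⁴.
A = 4πr² = 0.07763 m²; T⁴ = (274)⁴ = 5.636×10⁹ K⁴.
P = 0.42 × 5.67×10⁻⁸ × 0.07763 × 5.636×10⁹.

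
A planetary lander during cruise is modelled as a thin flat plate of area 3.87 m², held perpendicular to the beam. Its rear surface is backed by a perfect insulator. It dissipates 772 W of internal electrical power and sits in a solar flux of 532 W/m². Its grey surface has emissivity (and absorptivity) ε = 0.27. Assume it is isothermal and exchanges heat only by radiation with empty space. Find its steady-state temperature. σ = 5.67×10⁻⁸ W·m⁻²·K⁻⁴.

T ≈ 387 K

At steady state, absorbed solar power + internal power = radiated power.
Absorbed: α·S·A_cross = 0.27·532·3.870 = 555.9 W (cross-section A).
Total input = 555.9 + 772 = 1328 W.
Radiated: εσ·A_surf·T⁴ with A_surf = A = 3.870 m².
T⁴ = 1328/(0.27·5.67×10⁻⁸·3.870) = 2.241×10¹⁰ K⁴.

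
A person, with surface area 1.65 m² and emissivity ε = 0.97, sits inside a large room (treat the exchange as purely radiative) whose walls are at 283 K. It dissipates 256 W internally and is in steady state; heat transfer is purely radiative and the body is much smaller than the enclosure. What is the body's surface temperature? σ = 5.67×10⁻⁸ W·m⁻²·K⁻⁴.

T ≈ 310 K

For a small grey body in a large enclosure, net radiated power = εσA(T⁴ − T_w⁴).
Steady state: P = εσA(T⁴ − T_w⁴) with A = 1.65 m².
T⁴ = P/(εσA) + T_w⁴ = 256/(0.97·5.67×10⁻⁸·1.650) + (283)⁴
    = 2.821×10⁹ + 6.414×10⁹ = 9.235×10⁹ K⁴.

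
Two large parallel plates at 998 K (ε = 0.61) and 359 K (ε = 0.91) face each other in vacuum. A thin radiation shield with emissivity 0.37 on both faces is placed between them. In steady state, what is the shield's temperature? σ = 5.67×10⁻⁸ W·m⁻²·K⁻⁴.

T_s ≈ 824 K

In steady state the net flux on the hot side equals that on the cold side.
σ(T₁⁴−T_s⁴)/D₁ = σ(T_s⁴−T₂⁴)/D₂, with D₁ = 1/ε₁+1/ε_s−1 = 3.342, D₂ = 1/ε_s+1/ε₂−1 = 2.802.
Solve for T_s⁴: T_s⁴ = (D₂·T₁⁴ + D₁·T₂⁴)/(D₁+D₂) = 4.614×10¹¹ K⁴.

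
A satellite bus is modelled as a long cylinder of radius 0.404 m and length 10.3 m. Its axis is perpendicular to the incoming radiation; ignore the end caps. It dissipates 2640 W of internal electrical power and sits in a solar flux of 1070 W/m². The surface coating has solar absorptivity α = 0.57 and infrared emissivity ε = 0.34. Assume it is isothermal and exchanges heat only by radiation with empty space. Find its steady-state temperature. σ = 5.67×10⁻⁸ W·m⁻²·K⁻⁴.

T ≈ 352 K

At steady state, absorbed solar power + internal power = radiated power.
Absorbed: α·S·A_cross = 0.57·1070·8.322 = 5076 W (cross-section 2rL).
Total input = 5076 + 2640 = 7716 W.
Radiated: εσ·A_surf·T⁴ with A_surf = 2πrL = 26.15 m².
T⁴ = 7716/(0.34·5.67×10⁻⁸·26.15) = 1.531×10¹⁰ K⁴.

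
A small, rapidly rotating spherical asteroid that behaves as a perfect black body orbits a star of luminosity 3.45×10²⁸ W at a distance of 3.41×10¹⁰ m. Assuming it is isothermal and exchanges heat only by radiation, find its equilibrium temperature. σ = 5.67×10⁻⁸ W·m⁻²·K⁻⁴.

First find the stellar flux at distance d: S = L/(4πd²) = 3.45×10²⁸/(4π·(3.41×10¹⁰)²) = 2.361×10⁶ W/m².
For an isothermal sphere, absorbed (1−a)S·πr² = emitted σ·4πr²·T⁴, so T⁴ = (1−a)S/(4σ).
T⁴ = 1.00·2.361×10⁶/(4·5.67×10⁻⁸) = 1.041×10¹³ K⁴.

T ≈ 1800 K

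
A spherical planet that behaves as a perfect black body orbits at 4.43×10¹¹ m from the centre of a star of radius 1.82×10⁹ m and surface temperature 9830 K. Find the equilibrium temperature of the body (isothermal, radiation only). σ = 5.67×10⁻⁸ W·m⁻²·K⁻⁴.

The star's surface emits σT_*⁴; at distance d the flux is S = σT_*⁴(R_*/d)².
S = 5.67×10⁻⁸·(9830)⁴·(1.82×10⁹/4.43×10¹¹)² = 8936 W/m².
For an isothermal sphere T⁴ = (1−a)S/(4σ) = 3.940×10¹⁰ K⁴.

T ≈ 446 K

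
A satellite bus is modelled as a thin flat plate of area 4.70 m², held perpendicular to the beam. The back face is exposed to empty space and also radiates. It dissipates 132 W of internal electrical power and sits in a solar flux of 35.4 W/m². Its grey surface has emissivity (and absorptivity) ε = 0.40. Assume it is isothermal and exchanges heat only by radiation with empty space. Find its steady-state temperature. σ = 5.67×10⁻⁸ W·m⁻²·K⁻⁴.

T ≈ 175 K

At steady state, absorbed solar power + internal power = radiated power.
Absorbed: α·S·A_cross = 0.40·35.4·4.700 = 66.55 W (cross-section A).
Total input = 66.55 + 132 = 198.6 W.
Radiated: εσ·A_surf·T⁴ with A_surf = 2A = 9.400 m².
T⁴ = 198.6/(0.40·5.67×10⁻⁸·9.400) = 9.313×10⁸ K⁴.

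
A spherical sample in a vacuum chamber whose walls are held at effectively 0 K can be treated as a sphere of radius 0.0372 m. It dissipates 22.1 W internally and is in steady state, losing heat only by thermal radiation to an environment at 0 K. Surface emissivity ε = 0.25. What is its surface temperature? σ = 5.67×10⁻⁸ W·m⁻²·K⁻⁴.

T ≈ 547 K

Steady state: internal power = radiated power, P = εσA T⁴.
Radiating area A = 4πr² = 0.01739 m².
T⁴ = P/(εσA) = 22.1/(0.25·5.67×10⁻⁸·0.01739) = 8.965×10¹⁰ K⁴.
T = (8.965×10¹⁰)^(1/4).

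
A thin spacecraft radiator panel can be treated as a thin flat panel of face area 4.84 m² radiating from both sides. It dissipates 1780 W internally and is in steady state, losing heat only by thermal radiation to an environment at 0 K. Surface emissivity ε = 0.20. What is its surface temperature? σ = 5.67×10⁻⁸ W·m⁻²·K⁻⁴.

Steady state: internal power = radiated power, P = εσA T⁴.
Radiating area A = 2·4.84 = 9.680 m².
T⁴ = P/(εσA) = 1780/(0.20·5.67×10⁻⁸·9.680) = 1.622×10¹⁰ K⁴.
T = (1.622×10¹⁰)^(1/4).

T ≈ 357 K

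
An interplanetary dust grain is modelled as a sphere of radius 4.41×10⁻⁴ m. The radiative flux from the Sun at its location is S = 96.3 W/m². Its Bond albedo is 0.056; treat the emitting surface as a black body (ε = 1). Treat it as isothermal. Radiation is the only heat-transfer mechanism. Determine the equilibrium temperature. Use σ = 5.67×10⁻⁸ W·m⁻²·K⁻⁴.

T ≈ 141 K

At equilibrium, absorbed power = emitted power.
Absorbing cross-section = πr² = 6.110×10⁻⁷ m²; emitting surface = 4πr² = 2.444×10⁻⁶ m² (ratio 4).
(1−a)S·A_cross = εσ·A_surf·T⁴  ⇒  T⁴ = (1−a)S/(4σ).
T⁴ = 0.944·96.3/(4·5.67×10⁻⁸) = 4.008×10⁸ K⁴.
T = (4.008×10⁸)^(1/4).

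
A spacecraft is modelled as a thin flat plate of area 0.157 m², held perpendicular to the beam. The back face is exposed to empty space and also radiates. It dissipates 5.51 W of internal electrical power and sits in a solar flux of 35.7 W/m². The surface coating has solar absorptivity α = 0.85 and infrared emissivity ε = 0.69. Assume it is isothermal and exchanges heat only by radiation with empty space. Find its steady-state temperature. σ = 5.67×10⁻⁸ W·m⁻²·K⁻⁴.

T ≈ 170 K

At steady state, absorbed solar power + internal power = radiated power.
Absorbed: α·S·A_cross = 0.85·35.7·0.1570 = 4.764 W (cross-section A).
Total input = 4.764 + 5.51 = 10.27 W.
Radiated: εσ·A_surf·T⁴ with A_surf = 2A = 0.3140 m².
T⁴ = 10.27/(0.69·5.67×10⁻⁸·0.3140) = 8.363×10⁸ K⁴.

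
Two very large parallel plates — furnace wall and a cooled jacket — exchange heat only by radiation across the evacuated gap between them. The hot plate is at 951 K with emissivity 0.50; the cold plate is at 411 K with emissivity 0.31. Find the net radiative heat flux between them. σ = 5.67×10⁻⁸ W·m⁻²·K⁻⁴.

q ≈ 10600 W/m²

For two infinite grey parallel plates, q = σ(T₁⁴ − T₂⁴)/(1/ε₁ + 1/ε₂ − 1).
T₁⁴ − T₂⁴ = 8.179×10¹¹ − 2.853×10¹⁰ = 7.894×10¹¹ K⁴.
1/ε₁ + 1/ε₂ − 1 = 2.000 + 3.226 − 1 = 4.226.
q = 5.67×10⁻⁸ × 7.894×10¹¹ / 4.226.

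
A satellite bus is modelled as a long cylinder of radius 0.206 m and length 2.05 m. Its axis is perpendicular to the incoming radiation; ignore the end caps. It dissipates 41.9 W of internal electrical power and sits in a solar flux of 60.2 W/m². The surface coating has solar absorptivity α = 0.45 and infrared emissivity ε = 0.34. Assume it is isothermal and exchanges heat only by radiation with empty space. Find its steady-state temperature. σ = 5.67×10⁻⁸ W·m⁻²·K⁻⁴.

T ≈ 189 K

At steady state, absorbed solar power + internal power = radiated power.
Absorbed: α·S·A_cross = 0.45·60.2·0.8446 = 22.88 W (cross-section 2rL).
Total input = 22.88 + 41.9 = 64.78 W.
Radiated: εσ·A_surf·T⁴ with A_surf = 2πrL = 2.653 m².
T⁴ = 64.78/(0.34·5.67×10⁻⁸·2.653) = 1.266×10⁹ K⁴.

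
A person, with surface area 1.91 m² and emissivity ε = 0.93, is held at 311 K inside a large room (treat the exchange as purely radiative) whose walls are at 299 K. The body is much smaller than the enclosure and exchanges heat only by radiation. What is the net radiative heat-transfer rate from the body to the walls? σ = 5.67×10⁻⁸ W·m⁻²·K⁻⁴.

For a small grey body in a large enclosure: P_net = εσA(T_body⁴ − T_wall⁴).
A = 1.91 m²; T_body⁴ − T_wall⁴ = 9.355×10⁹ − 7.993×10⁹ = 1.362×10⁹ K⁴.
|P_net| = 0.93·5.67×10⁻⁸·1.910·1.362×10⁹.

P_net ≈ 137 W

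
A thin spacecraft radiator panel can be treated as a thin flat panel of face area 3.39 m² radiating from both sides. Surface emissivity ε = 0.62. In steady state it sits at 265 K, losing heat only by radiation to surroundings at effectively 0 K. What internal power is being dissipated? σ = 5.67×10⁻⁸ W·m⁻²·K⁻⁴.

Steady state: P = εσA T⁴.
A = 2·3.39 = 6.780 m²; T⁴ = (265)⁴ = 4.932×10⁹ K⁴.
P = 0.62 × 5.67×10⁻⁸ × 6.780 × 4.932×10⁹.

P ≈ 1180 W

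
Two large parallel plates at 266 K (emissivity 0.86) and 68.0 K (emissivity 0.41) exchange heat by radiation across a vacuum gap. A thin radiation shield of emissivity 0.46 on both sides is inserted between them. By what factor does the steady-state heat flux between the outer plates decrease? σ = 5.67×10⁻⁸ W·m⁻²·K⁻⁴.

Without shield: q₀ = σΔ(T⁴)/(1/ε₁+1/ε₂−1) with denominator 2.602.
With shield the two gaps are in series; the resistances add: (1/ε₁+1/ε_s−1)+(1/ε_s+1/ε₂−1) = 2.337+3.613 = 5.950.
Heat-flux ratio q₀/q = 5.950/2.602.

factor ≈ 2.29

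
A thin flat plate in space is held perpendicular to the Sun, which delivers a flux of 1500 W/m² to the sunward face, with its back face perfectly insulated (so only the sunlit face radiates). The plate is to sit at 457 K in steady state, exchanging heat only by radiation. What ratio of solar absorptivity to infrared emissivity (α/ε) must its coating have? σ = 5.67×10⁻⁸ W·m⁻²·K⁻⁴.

Balance: αS·A = εσ·1A·T⁴ ⇒ α/ε = σT⁴/S.
α/ε = 5.67×10⁻⁸·(457)⁴/1500 = 5.67×10⁻⁸·4.362×10¹⁰/1500.

α/ε ≈ 1.65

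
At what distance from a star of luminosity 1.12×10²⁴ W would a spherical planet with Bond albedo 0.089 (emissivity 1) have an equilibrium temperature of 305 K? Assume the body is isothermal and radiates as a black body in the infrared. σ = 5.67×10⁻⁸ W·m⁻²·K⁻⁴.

For an isothermal black-emitting sphere, (1−a)S·πr² = σ·4πr²·T⁴ ⇒ S = 4σT⁴/(1−a).
S = 4·5.67×10⁻⁸·(305)⁴/0.911 = 2154 W/m².
Flux falls as S = L/(4πd²), so d = √(L/(4πS)) = √(1.12×10²⁴/(4π·2154)).

d ≈ 6.43×10⁹ m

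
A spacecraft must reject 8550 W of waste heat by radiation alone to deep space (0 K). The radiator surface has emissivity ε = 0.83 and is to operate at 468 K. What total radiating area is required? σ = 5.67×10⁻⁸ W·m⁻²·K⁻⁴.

P = εσA T⁴ ⇒ A = P/(εσT⁴).
T⁴ = 4.797×10¹⁰ K⁴.
A = 8550/(0.83 × 5.67×10⁻⁸ × 4.797×10¹⁰).

A ≈ 3.79 m²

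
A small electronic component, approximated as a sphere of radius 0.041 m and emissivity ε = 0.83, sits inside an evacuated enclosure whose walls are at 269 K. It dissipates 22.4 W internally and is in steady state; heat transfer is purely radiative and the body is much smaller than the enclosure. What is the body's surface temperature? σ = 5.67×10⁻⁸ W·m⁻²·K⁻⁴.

For a small grey body in a large enclosure, net radiated power = εσA(T⁴ − T_w⁴).
Steady state: P = εσA(T⁴ − T_w⁴) with A = 4πr² = 0.02112 m².
T⁴ = P/(εσA) + T_w⁴ = 22.4/(0.83·5.67×10⁻⁸·0.02112) + (269)⁴
    = 2.253×10¹⁰ + 5.236×10⁹ = 2.777×10¹⁰ K⁴.

T ≈ 408 K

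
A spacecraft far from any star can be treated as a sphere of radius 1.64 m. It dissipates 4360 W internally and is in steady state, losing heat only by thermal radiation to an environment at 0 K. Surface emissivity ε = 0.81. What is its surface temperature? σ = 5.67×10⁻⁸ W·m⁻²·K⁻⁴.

T ≈ 230 K

Steady state: internal power = radiated power, P = εσA T⁴.
Radiating area A = 4πr² = 33.80 m².
T⁴ = P/(εσA) = 4360/(0.81·5.67×10⁻⁸·33.80) = 2.809×10⁹ K⁴.
T = (2.809×10⁹)^(1/4).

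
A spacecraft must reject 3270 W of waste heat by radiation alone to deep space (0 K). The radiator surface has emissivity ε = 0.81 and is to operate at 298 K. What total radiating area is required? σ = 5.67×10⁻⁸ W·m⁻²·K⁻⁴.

P = εσA T⁴ ⇒ A = P/(εσT⁴).
T⁴ = 7.886×10⁹ K⁴.
A = 3270/(0.81 × 5.67×10⁻⁸ × 7.886×10⁹).

A ≈ 9.03 m²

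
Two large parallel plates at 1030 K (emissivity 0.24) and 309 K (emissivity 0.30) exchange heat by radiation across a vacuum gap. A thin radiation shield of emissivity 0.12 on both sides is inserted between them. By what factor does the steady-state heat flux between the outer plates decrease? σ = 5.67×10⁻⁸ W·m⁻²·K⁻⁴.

Without shield: q₀ = σΔ(T⁴)/(1/ε₁+1/ε₂−1) with denominator 6.500.
With shield the two gaps are in series; the resistances add: (1/ε₁+1/ε_s−1)+(1/ε_s+1/ε₂−1) = 11.50+10.67 = 22.17.
Heat-flux ratio q₀/q = 22.17/6.500.

factor ≈ 3.41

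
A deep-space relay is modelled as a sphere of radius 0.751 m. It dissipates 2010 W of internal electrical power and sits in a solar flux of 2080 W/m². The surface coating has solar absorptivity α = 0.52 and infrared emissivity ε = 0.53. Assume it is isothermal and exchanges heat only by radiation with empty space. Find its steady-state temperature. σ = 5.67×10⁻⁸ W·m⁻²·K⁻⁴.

At steady state, absorbed solar power + internal power = radiated power.
Absorbed: α·S·A_cross = 0.52·2080·1.772 = 1916 W (cross-section πr²).
Total input = 1916 + 2010 = 3926 W.
Radiated: εσ·A_surf·T⁴ with A_surf = 4πr² = 7.087 m².
T⁴ = 3926/(0.53·5.67×10⁻⁸·7.087) = 1.844×10¹⁰ K⁴.

T ≈ 368 K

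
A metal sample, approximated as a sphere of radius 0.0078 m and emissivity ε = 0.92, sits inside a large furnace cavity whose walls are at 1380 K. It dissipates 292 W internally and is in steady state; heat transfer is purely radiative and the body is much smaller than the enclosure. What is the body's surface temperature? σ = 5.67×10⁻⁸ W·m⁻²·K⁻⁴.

T ≈ 1820 K

For a small grey body in a large enclosure, net radiated power = εσA(T⁴ − T_w⁴).
Steady state: P = εσA(T⁴ − T_w⁴) with A = 4πr² = 7.645×10⁻⁴ m².
T⁴ = P/(εσA) + T_w⁴ = 292/(0.92·5.67×10⁻⁸·7.645×10⁻⁴) + (1380)⁴
    = 7.322×10¹² + 3.627×10¹² = 1.095×10¹³ K⁴.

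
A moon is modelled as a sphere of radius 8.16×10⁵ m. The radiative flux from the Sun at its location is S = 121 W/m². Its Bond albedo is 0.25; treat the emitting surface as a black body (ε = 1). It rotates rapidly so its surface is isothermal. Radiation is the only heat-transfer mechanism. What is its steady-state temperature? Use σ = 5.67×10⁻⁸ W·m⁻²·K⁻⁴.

At equilibrium, absorbed power = emitted power.
Absorbing cross-section = πr² = 2.092×10¹² m²; emitting surface = 4πr² = 8.367×10¹² m² (ratio 4).
(1−a)S·A_cross = εσ·A_surf·T⁴  ⇒  T⁴ = (1−a)S/(4σ).
T⁴ = 0.750·121/(4·5.67×10⁻⁸) = 4.001×10⁸ K⁴.
T = (4.001×10⁸)^(1/4).

T ≈ 141 K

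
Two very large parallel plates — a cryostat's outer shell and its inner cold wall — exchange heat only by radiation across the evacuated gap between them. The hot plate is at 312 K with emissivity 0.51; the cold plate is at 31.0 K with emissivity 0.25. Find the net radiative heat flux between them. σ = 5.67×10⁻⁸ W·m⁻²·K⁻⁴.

q ≈ 108 W/m²

For two infinite grey parallel plates, q = σ(T₁⁴ − T₂⁴)/(1/ε₁ + 1/ε₂ − 1).
T₁⁴ − T₂⁴ = 9.476×10⁹ − 9.235×10⁵ = 9.475×10⁹ K⁴.
1/ε₁ + 1/ε₂ − 1 = 1.961 + 4.000 − 1 = 4.961.
q = 5.67×10⁻⁸ × 9.475×10⁹ / 4.961.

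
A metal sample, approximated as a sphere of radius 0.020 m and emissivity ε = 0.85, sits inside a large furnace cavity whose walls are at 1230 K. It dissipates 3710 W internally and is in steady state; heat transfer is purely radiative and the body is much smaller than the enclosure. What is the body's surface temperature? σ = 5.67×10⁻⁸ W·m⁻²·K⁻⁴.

T ≈ 2050 K

For a small grey body in a large enclosure, net radiated power = εσA(T⁴ − T_w⁴).
Steady state: P = εσA(T⁴ − T_w⁴) with A = 4πr² = 0.005027 m².
T⁴ = P/(εσA) + T_w⁴ = 3710/(0.85·5.67×10⁻⁸·0.005027) + (1230)⁴
    = 1.531×10¹³ + 2.289×10¹² = 1.760×10¹³ K⁴.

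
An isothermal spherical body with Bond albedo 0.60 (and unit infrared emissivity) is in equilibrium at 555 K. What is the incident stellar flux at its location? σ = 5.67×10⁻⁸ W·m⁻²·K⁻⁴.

S ≈ 53800 W/m²

(1−a)S·πr² = σ·4πr²·T⁴ ⇒ S = 4σT⁴/(1−a).
S = 4·5.67×10⁻⁸·9.488×10¹⁰/0.400.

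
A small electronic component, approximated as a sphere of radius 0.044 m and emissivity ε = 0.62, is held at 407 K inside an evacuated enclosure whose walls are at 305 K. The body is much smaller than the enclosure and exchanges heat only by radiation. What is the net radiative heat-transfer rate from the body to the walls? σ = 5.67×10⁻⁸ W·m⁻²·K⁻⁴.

P_net ≈ 16.1 W

For a small grey body in a large enclosure: P_net = εσA(T_body⁴ − T_wall⁴).
A = 4πr² = 0.02433 m²; T_body⁴ − T_wall⁴ = 2.744×10¹⁰ − 8.654×10⁹ = 1.879×10¹⁰ K⁴.
|P_net| = 0.62·5.67×10⁻⁸·0.02433·1.879×10¹⁰.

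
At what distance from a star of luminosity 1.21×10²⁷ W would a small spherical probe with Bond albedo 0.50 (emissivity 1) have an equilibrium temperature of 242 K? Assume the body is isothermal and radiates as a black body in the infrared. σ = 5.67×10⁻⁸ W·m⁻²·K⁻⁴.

For an isothermal black-emitting sphere, (1−a)S·πr² = σ·4πr²·T⁴ ⇒ S = 4σT⁴/(1−a).
S = 4·5.67×10⁻⁸·(242)⁴/0.500 = 1556 W/m².
Flux falls as S = L/(4πd²), so d = √(L/(4πS)) = √(1.21×10²⁷/(4π·1556)).

d ≈ 2.49×10¹¹ m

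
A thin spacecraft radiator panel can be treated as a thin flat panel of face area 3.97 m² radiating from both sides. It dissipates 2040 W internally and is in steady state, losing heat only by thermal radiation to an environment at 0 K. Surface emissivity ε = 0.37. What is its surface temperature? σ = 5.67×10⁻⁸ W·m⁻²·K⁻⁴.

Steady state: internal power = radiated power, P = εσA T⁴.
Radiating area A = 2·3.97 = 7.940 m².
T⁴ = P/(εσA) = 2040/(0.37·5.67×10⁻⁸·7.940) = 1.225×10¹⁰ K⁴.
T = (1.225×10¹⁰)^(1/4).

T ≈ 333 K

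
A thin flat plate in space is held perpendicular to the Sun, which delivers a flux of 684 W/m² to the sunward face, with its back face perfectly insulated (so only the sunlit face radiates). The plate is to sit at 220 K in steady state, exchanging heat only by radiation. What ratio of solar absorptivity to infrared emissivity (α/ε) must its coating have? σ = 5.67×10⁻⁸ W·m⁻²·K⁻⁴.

Balance: αS·A = εσ·1A·T⁴ ⇒ α/ε = σT⁴/S.
α/ε = 5.67×10⁻⁸·(220)⁴/684 = 5.67×10⁻⁸·2.343×10⁹/684.

α/ε ≈ 0.194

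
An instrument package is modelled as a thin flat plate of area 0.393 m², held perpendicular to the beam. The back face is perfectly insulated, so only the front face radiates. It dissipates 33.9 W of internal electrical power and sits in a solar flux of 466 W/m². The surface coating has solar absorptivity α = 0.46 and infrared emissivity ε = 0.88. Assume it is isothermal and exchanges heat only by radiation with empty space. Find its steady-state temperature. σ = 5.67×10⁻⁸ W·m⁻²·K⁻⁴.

T ≈ 279 K

At steady state, absorbed solar power + internal power = radiated power.
Absorbed: α·S·A_cross = 0.46·466·0.3930 = 84.24 W (cross-section A).
Total input = 84.24 + 33.9 = 118.1 W.
Radiated: εσ·A_surf·T⁴ with A_surf = A = 0.3930 m².
T⁴ = 118.1/(0.88·5.67×10⁻⁸·0.3930) = 6.025×10⁹ K⁴.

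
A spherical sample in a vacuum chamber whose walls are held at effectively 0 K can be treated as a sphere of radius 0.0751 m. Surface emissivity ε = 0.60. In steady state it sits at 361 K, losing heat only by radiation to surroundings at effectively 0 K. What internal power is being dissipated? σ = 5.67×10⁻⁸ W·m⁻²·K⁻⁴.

Steady state: P = εσA T⁴.
A = 4πr² = 0.07087 m²; T⁴ = (361)⁴ = 1.698×10¹⁰ K⁴.
P = 0.60 × 5.67×10⁻⁸ × 0.07087 × 1.698×10¹⁰.

P ≈ 40.9 W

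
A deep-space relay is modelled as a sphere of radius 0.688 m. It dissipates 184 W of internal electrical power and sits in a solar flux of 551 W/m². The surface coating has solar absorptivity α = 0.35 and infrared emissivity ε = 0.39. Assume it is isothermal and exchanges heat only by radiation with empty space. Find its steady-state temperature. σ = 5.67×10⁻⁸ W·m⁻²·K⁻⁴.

At steady state, absorbed solar power + internal power = radiated power.
Absorbed: α·S·A_cross = 0.35·551·1.487 = 286.8 W (cross-section πr²).
Total input = 286.8 + 184 = 470.8 W.
Radiated: εσ·A_surf·T⁴ with A_surf = 4πr² = 5.948 m².
T⁴ = 470.8/(0.39·5.67×10⁻⁸·5.948) = 3.579×10⁹ K⁴.

T ≈ 245 K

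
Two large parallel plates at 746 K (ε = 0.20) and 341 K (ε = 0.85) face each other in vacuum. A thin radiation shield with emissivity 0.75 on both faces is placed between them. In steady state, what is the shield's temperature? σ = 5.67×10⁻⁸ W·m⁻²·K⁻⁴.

In steady state the net flux on the hot side equals that on the cold side.
σ(T₁⁴−T_s⁴)/D₁ = σ(T_s⁴−T₂⁴)/D₂, with D₁ = 1/ε₁+1/ε_s−1 = 5.333, D₂ = 1/ε_s+1/ε₂−1 = 1.510.
Solve for T_s⁴: T_s⁴ = (D₂·T₁⁴ + D₁·T₂⁴)/(D₁+D₂) = 7.887×10¹⁰ K⁴.

T_s ≈ 530 K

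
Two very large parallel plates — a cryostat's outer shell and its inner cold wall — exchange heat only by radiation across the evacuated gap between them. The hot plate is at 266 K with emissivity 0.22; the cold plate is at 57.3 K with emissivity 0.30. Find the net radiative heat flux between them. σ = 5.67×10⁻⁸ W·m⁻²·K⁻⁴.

For two infinite grey parallel plates, q = σ(T₁⁴ − T₂⁴)/(1/ε₁ + 1/ε₂ − 1).
T₁⁴ − T₂⁴ = 5.006×10⁹ − 1.078×10⁷ = 4.996×10⁹ K⁴.
1/ε₁ + 1/ε₂ − 1 = 4.545 + 3.333 − 1 = 6.879.
q = 5.67×10⁻⁸ × 4.996×10⁹ / 6.879.

q ≈ 41.2 W/m²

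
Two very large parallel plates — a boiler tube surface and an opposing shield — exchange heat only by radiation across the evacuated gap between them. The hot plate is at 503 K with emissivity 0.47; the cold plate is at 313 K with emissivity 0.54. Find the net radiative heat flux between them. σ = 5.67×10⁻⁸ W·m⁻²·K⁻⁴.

q ≈ 1040 W/m²

For two infinite grey parallel plates, q = σ(T₁⁴ − T₂⁴)/(1/ε₁ + 1/ε₂ − 1).
T₁⁴ − T₂⁴ = 6.401×10¹⁰ − 9.598×10⁹ = 5.442×10¹⁰ K⁴.
1/ε₁ + 1/ε₂ − 1 = 2.128 + 1.852 − 1 = 2.980.
q = 5.67×10⁻⁸ × 5.442×10¹⁰ / 2.980.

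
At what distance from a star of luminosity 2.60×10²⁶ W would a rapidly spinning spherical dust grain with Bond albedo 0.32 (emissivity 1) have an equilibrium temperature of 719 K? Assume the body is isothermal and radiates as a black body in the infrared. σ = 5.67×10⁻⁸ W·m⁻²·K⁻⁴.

For an isothermal black-emitting sphere, (1−a)S·πr² = σ·4πr²·T⁴ ⇒ S = 4σT⁴/(1−a).
S = 4·5.67×10⁻⁸·(719)⁴/0.680 = 89140 W/m².
Flux falls as S = L/(4πd²), so d = √(L/(4πS)) = √(2.60×10²⁶/(4π·89140)).

d ≈ 1.52×10¹⁰ m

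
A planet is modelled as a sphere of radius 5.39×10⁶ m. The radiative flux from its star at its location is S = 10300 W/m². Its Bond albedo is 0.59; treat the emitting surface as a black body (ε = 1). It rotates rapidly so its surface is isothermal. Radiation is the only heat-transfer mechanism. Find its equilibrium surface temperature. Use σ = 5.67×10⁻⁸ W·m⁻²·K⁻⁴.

T ≈ 369 K

At equilibrium, absorbed power = emitted power.
Absorbing cross-section = πr² = 9.127×10¹³ m²; emitting surface = 4πr² = 3.651×10¹⁴ m² (ratio 4).
(1−a)S·A_cross = εσ·A_surf·T⁴  ⇒  T⁴ = (1−a)S/(4σ).
T⁴ = 0.410·10300/(4·5.67×10⁻⁸) = 1.862×10¹⁰ K⁴.
T = (1.862×10¹⁰)^(1/4).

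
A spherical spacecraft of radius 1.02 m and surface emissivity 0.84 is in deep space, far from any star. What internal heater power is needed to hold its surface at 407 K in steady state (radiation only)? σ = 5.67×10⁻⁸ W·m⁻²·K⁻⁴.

P = εσ·4πr²·T⁴.
4πr² = 13.07 m²; T⁴ = 2.744×10¹⁰ K⁴.
P = 0.84·5.67×10⁻⁸·13.07·2.744×10¹⁰.

P ≈ 17100 W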